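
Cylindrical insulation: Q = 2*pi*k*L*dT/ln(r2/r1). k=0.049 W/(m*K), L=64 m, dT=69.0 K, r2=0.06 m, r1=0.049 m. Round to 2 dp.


Q = 2*pi*0.049*64*69.0/ln(0.06/0.049) = 6713.17 W

6713.17 W


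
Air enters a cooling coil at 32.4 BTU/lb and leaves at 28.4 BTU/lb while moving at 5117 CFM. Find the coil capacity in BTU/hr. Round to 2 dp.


Q = 4.5 * 5117 * (32.4 - 28.4) = 92106.00 BTU/hr

92106.00 BTU/hr


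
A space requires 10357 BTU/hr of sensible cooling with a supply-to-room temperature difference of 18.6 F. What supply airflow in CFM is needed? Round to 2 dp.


CFM = 10357 / (1.08 * 18.6) = 515.58

515.58 CFM


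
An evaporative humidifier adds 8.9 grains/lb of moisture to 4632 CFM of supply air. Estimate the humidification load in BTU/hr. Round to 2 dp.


Q = 0.68 * 4632 * 8.9 = 28032.86 BTU/hr

28032.86 BTU/hr


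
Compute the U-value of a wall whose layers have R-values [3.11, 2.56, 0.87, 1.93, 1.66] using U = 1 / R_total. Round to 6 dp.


R_total = 3.11 + 2.56 + 0.87 + 1.93 + 1.66 = 10.13
U = 1/10.13 = 0.098717

0.098717


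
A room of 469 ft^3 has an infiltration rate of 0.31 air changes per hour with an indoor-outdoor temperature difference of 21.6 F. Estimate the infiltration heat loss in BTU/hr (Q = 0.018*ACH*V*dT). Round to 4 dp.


Q = 0.018 * 0.31 * 469 * 21.6 = 56.5276 BTU/hr

56.5276 BTU/hr


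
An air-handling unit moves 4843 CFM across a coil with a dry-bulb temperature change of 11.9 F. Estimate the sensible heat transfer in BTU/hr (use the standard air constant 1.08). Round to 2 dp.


Q = 1.08 * 4843 * 11.9 = 62242.24 BTU/hr

62242.24 BTU/hr


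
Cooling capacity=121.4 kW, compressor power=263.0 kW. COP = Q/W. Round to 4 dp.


COP = 121.4 / 263.0 = 0.4616

0.4616


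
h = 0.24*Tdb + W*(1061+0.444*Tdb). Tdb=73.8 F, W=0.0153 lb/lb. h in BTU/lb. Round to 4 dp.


h = 0.24*73.8 + 0.0153*(1061+0.444*73.8) = 34.4466 BTU/lb

34.4466 BTU/lb


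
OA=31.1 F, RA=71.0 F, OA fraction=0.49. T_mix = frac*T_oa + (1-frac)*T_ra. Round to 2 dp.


T_mix = 0.49*31.1 + 0.51*71.0 = 51.45 F

51.45 F


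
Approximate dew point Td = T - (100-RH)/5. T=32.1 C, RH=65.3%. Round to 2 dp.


Td = 32.1 - (100-65.3)/5 = 25.16 C

25.16 C


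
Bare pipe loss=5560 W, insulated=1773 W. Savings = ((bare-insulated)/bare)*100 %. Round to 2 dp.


Savings = ((5560-1773)/5560)*100 = 68.11 %

68.11 %


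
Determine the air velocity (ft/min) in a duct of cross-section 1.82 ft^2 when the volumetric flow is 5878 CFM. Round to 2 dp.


V = 5878 / 1.82 = 3229.67 ft/min

3229.67 ft/min


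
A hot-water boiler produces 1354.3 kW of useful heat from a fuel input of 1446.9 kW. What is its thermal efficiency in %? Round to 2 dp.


eta = (1354.3/1446.9)*100 = 93.60 %

93.60 %


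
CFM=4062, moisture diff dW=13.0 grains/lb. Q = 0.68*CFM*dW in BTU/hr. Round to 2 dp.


Q = 0.68 * 4062 * 13.0 = 35908.08 BTU/hr

35908.08 BTU/hr


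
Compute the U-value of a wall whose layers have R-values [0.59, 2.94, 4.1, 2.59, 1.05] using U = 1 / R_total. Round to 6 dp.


R_total = 0.59 + 2.94 + 4.1 + 2.59 + 1.05 = 11.27
U = 1/11.27 = 0.088731

0.088731


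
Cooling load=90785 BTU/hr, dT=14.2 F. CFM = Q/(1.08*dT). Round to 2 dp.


CFM = 90785 / (1.08 * 14.2) = 5919.73

5919.73 CFM


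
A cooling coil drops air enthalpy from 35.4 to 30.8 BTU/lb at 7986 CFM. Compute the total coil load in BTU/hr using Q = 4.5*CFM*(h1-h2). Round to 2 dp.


Q = 4.5 * 7986 * (35.4 - 30.8) = 165310.20 BTU/hr

165310.20 BTU/hr


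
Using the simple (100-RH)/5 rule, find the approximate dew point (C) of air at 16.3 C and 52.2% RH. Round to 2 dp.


Td = 16.3 - (100-52.2)/5 = 6.74 C

6.74 C


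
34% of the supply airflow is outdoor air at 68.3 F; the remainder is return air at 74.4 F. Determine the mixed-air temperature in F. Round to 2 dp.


T_mix = 0.34*68.3 + 0.66*74.4 = 72.33 F

72.33 F


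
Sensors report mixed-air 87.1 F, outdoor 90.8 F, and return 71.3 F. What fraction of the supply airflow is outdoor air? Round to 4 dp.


frac = (87.1 - 71.3) / (90.8 - 71.3) = 0.8103

0.8103


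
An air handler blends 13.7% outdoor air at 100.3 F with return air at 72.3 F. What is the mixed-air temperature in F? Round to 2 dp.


T_mix = 72.3 + (13.7/100)*(100.3-72.3) = 76.14 F

76.14 F


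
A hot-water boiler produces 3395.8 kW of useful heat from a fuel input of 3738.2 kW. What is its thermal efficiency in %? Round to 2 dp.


eta = (3395.8/3738.2)*100 = 90.84 %

90.84 %


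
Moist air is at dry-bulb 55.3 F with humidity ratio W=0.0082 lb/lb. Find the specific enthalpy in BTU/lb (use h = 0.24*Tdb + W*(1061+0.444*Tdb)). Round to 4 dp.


h = 0.24*55.3 + 0.0082*(1061+0.444*55.3) = 22.1735 BTU/lb

22.1735 BTU/lb


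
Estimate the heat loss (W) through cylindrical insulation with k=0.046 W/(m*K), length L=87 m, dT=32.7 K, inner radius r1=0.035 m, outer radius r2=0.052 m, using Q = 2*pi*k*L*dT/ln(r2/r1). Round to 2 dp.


Q = 2*pi*0.046*87*32.7/ln(0.052/0.035) = 2076.94 W

2076.94 W


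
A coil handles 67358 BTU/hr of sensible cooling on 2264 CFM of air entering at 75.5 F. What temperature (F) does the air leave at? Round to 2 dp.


dT = 67358/(1.08*2264) = 27.5479
T_leave = 75.5 - 27.5479 = 47.95 F

47.95 F


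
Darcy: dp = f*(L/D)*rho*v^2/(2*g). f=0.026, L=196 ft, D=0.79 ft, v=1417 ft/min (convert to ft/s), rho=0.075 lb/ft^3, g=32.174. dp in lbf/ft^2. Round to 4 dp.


v_fps = 1417/60 = 23.6167 ft/s
dp = 0.026*(196/0.79)*0.075*23.6167^2/(2*32.174) = 4.1934 lbf/ft^2

4.1934 lbf/ft^2


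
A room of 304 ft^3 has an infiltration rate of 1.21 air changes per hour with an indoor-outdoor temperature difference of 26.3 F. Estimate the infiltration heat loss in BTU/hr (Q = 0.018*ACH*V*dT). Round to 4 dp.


Q = 0.018 * 1.21 * 304 * 26.3 = 174.1355 BTU/hr

174.1355 BTU/hr


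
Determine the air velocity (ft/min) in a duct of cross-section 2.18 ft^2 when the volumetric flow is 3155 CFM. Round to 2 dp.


V = 3155 / 2.18 = 1447.25 ft/min

1447.25 ft/min


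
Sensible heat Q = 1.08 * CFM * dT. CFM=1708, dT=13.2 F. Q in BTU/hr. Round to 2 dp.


Q = 1.08 * 1708 * 13.2 = 24349.25 BTU/hr

24349.25 BTU/hr


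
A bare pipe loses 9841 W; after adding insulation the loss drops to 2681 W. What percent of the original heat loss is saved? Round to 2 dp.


Savings = ((9841-2681)/9841)*100 = 72.76 %

72.76 %


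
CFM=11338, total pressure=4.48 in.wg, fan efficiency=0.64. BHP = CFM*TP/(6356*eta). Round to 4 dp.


BHP = 11338 * 4.48 / (6356 * 0.64) = 12.4868 hp

12.4868 hp


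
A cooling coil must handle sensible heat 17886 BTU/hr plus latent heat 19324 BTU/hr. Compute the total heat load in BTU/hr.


Qt = 17886 + 19324 = 37210 BTU/hr

37210 BTU/hr


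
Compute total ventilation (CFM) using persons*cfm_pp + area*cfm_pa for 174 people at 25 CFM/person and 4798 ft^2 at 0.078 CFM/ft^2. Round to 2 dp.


Total = 174*25 + 4798*0.078 = 4724.24 CFM

4724.24 CFM


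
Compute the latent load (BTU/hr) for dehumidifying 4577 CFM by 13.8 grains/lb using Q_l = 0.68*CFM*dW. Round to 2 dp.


Q = 0.68 * 4577 * 13.8 = 42950.57 BTU/hr

42950.57 BTU/hr


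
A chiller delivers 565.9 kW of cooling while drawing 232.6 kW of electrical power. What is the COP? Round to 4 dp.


COP = 565.9 / 232.6 = 2.4329

2.4329


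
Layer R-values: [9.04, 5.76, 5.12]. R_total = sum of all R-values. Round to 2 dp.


R_total = 9.04 + 5.76 + 5.12 = 19.92

19.92


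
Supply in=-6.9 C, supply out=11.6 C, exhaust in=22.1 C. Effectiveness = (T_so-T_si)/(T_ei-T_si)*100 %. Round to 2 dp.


eff = (11.6-(-6.9))/(22.1-(-6.9))*100 = 63.79 %

63.79 %


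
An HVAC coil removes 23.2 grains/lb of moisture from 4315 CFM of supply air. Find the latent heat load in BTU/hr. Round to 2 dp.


Q = 0.68 * 4315 * 23.2 = 68073.44 BTU/hr

68073.44 BTU/hr


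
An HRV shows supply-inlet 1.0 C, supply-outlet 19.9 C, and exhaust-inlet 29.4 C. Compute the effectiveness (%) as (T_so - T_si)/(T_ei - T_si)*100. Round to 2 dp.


eff = (19.9-1.0)/(29.4-1.0)*100 = 66.55 %

66.55 %


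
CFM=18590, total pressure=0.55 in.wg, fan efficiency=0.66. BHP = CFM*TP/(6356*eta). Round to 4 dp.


BHP = 18590 * 0.55 / (6356 * 0.66) = 2.4373 hp

2.4373 hp


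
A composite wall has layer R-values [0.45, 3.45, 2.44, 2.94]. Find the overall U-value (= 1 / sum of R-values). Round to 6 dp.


R_total = 0.45 + 3.45 + 2.44 + 2.94 = 9.28
U = 1/9.28 = 0.107759

0.107759


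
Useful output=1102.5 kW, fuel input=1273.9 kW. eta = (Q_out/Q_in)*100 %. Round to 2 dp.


eta = (1102.5/1273.9)*100 = 86.55 %

86.55 %


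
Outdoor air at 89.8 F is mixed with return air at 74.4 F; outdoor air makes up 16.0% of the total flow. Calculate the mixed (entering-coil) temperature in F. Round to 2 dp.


T_mix = 74.4 + (16.0/100)*(89.8-74.4) = 76.86 F

76.86 F


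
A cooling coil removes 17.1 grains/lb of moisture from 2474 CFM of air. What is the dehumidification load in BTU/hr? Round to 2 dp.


Q = 0.68 * 2474 * 17.1 = 28767.67 BTU/hr

28767.67 BTU/hr


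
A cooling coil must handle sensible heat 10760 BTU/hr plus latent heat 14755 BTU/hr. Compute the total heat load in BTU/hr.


Qt = 10760 + 14755 = 25515 BTU/hr

25515 BTU/hr


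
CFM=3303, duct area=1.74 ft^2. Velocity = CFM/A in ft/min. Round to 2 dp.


V = 3303 / 1.74 = 1898.28 ft/min

1898.28 ft/min


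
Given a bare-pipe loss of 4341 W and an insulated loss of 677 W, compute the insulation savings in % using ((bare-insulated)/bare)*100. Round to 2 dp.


Savings = ((4341-677)/4341)*100 = 84.40 %

84.40 %


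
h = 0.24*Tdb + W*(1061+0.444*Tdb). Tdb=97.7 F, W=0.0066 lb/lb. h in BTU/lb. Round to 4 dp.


h = 0.24*97.7 + 0.0066*(1061+0.444*97.7) = 30.7369 BTU/lb

30.7369 BTU/lb


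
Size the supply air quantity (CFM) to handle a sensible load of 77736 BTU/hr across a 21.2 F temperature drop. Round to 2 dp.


CFM = 77736 / (1.08 * 21.2) = 3395.18

3395.18 CFM


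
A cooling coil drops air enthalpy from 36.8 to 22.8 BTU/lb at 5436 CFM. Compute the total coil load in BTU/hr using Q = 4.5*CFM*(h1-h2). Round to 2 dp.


Q = 4.5 * 5436 * (36.8 - 22.8) = 342468.00 BTU/hr

342468.00 BTU/hr


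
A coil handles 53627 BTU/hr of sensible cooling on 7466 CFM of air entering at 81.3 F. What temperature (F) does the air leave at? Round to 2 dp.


dT = 53627/(1.08*7466) = 6.6508
T_leave = 81.3 - 6.6508 = 74.65 F

74.65 F


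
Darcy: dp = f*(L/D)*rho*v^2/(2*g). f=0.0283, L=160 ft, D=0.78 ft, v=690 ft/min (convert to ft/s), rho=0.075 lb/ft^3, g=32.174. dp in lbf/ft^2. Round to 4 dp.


v_fps = 690/60 = 11.5 ft/s
dp = 0.0283*(160/0.78)*0.075*11.5^2/(2*32.174) = 0.8948 lbf/ft^2

0.8948 lbf/ft^2


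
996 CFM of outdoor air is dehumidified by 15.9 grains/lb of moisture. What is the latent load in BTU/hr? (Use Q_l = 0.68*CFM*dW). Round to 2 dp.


Q = 0.68 * 996 * 15.9 = 10768.75 BTU/hr

10768.75 BTU/hr


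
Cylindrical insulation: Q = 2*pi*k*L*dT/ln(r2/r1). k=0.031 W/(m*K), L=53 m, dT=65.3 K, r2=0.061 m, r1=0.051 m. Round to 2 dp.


Q = 2*pi*0.031*53*65.3/ln(0.061/0.051) = 3764.96 W

3764.96 W


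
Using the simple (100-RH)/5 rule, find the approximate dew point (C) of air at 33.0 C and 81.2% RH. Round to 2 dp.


Td = 33.0 - (100-81.2)/5 = 29.24 C

29.24 C


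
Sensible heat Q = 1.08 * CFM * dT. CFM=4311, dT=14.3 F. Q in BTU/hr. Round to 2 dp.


Q = 1.08 * 4311 * 14.3 = 66579.08 BTU/hr

66579.08 BTU/hr


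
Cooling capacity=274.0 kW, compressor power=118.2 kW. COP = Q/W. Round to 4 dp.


COP = 274.0 / 118.2 = 2.3181

2.3181


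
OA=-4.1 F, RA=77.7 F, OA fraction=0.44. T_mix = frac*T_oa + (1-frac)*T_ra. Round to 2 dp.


T_mix = 0.44*(-4.1) + 0.56*77.7 = 41.71 F

41.71 F


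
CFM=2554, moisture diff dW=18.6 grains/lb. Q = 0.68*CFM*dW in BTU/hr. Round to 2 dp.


Q = 0.68 * 2554 * 18.6 = 32302.99 BTU/hr

32302.99 BTU/hr


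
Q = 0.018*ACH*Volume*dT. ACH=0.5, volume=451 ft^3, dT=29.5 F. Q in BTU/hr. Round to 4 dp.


Q = 0.018 * 0.5 * 451 * 29.5 = 119.7405 BTU/hr

119.7405 BTU/hr


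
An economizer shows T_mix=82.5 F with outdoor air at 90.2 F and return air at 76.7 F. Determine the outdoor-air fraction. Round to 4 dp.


frac = (82.5 - 76.7) / (90.2 - 76.7) = 0.4296

0.4296


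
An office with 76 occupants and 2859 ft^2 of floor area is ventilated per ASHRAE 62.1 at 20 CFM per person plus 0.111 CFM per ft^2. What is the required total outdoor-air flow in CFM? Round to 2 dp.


Total = 76*20 + 2859*0.111 = 1837.35 CFM

1837.35 CFM


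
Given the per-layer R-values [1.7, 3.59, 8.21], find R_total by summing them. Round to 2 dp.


R_total = 1.7 + 3.59 + 8.21 = 13.50

13.50


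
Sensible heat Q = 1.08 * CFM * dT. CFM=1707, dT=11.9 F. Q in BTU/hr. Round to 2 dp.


Q = 1.08 * 1707 * 11.9 = 21938.36 BTU/hr

21938.36 BTU/hr


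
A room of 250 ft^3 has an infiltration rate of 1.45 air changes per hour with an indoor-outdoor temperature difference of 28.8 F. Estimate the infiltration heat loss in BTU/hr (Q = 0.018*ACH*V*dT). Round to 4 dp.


Q = 0.018 * 1.45 * 250 * 28.8 = 187.9200 BTU/hr

187.9200 BTU/hr


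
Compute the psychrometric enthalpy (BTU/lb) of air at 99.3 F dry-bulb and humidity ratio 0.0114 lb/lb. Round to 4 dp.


h = 0.24*99.3 + 0.0114*(1061+0.444*99.3) = 36.4300 BTU/lb

36.4300 BTU/lb


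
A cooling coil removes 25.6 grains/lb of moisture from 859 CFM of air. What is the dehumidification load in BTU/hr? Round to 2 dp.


Q = 0.68 * 859 * 25.6 = 14953.47 BTU/hr

14953.47 BTU/hr


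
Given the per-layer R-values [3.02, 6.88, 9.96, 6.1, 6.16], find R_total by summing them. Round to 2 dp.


R_total = 3.02 + 6.88 + 9.96 + 6.1 + 6.16 = 32.12

32.12


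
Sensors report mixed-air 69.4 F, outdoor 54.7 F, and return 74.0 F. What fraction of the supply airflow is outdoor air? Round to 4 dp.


frac = (69.4 - 74.0) / (54.7 - 74.0) = 0.2383

0.2383


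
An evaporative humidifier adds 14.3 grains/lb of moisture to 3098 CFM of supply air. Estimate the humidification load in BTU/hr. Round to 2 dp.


Q = 0.68 * 3098 * 14.3 = 30124.95 BTU/hr

30124.95 BTU/hr


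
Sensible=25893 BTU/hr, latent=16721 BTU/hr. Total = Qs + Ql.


Qt = 25893 + 16721 = 42614 BTU/hr

42614 BTU/hr


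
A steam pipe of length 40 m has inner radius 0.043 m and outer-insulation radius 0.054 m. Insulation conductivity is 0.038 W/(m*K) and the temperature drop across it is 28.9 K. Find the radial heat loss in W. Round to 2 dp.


Q = 2*pi*0.038*40*28.9/ln(0.054/0.043) = 1211.71 W

1211.71 W


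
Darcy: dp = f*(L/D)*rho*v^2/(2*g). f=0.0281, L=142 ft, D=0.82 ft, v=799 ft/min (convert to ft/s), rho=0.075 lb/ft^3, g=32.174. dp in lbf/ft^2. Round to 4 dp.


v_fps = 799/60 = 13.3167 ft/s
dp = 0.0281*(142/0.82)*0.075*13.3167^2/(2*32.174) = 1.0058 lbf/ft^2

1.0058 lbf/ft^2


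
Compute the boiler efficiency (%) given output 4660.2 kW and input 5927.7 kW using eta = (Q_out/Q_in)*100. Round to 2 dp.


eta = (4660.2/5927.7)*100 = 78.62 %

78.62 %


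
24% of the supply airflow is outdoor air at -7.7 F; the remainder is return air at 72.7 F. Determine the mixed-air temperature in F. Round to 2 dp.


T_mix = 0.24*(-7.7) + 0.76*72.7 = 53.40 F

53.40 F


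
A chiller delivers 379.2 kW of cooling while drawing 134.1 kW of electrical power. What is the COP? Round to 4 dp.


COP = 379.2 / 134.1 = 2.8277

2.8277


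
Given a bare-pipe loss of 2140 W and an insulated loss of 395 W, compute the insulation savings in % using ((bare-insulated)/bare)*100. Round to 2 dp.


Savings = ((2140-395)/2140)*100 = 81.54 %

81.54 %


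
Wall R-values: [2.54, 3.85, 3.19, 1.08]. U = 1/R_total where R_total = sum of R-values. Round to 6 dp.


R_total = 2.54 + 3.85 + 3.19 + 1.08 = 10.66
U = 1/10.66 = 0.093809

0.093809


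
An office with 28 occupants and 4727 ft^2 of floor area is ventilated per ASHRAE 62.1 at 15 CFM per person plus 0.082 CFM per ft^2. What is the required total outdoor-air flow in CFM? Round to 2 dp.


Total = 28*15 + 4727*0.082 = 807.61 CFM

807.61 CFM


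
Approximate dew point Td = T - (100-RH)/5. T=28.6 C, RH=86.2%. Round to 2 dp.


Td = 28.6 - (100-86.2)/5 = 25.84 C

25.84 C


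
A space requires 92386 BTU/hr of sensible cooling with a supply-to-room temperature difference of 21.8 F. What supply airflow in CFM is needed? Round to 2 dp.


CFM = 92386 / (1.08 * 21.8) = 3923.97

3923.97 CFM


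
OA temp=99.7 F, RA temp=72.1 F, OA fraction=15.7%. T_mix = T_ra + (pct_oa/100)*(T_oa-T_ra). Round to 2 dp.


T_mix = 72.1 + (15.7/100)*(99.7-72.1) = 76.43 F

76.43 F


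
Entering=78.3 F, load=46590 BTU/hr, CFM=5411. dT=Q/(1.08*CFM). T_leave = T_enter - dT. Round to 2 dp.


dT = 46590/(1.08*5411) = 7.9724
T_leave = 78.3 - 7.9724 = 70.33 F

70.33 F


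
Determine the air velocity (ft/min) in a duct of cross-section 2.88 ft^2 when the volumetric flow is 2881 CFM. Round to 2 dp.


V = 2881 / 2.88 = 1000.35 ft/min

1000.35 ft/min


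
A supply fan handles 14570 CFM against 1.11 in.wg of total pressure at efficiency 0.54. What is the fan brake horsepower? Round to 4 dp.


BHP = 14570 * 1.11 / (6356 * 0.54) = 4.7120 hp

4.7120 hp


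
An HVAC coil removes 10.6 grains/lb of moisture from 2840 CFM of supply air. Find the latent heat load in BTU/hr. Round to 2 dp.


Q = 0.68 * 2840 * 10.6 = 20470.72 BTU/hr

20470.72 BTU/hr


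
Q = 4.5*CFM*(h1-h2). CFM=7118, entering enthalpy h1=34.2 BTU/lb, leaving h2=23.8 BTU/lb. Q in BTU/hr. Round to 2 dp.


Q = 4.5 * 7118 * (34.2 - 23.8) = 333122.40 BTU/hr

333122.40 BTU/hr


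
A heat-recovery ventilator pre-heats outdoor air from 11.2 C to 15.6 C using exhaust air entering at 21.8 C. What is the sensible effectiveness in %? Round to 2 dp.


eff = (15.6-11.2)/(21.8-11.2)*100 = 41.51 %

41.51 %


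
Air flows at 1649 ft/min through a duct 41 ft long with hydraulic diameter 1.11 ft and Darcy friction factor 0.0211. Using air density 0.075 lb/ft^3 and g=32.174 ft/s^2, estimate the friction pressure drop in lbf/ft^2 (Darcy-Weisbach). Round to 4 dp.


v_fps = 1649/60 = 27.4833 ft/s
dp = 0.0211*(41/1.11)*0.075*27.4833^2/(2*32.174) = 0.6861 lbf/ft^2

0.6861 lbf/ft^2


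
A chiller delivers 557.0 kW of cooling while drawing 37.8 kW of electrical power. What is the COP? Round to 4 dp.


COP = 557.0 / 37.8 = 14.7354

14.7354


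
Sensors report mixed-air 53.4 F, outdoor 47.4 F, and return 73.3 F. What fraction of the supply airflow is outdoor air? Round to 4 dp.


frac = (53.4 - 73.3) / (47.4 - 73.3) = 0.7683

0.7683


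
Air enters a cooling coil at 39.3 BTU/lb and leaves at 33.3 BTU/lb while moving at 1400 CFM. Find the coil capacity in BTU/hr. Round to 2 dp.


Q = 4.5 * 1400 * (39.3 - 33.3) = 37800.00 BTU/hr

37800.00 BTU/hr


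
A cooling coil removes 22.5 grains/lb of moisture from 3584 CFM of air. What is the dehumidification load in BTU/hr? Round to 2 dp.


Q = 0.68 * 3584 * 22.5 = 54835.20 BTU/hr

54835.20 BTU/hr


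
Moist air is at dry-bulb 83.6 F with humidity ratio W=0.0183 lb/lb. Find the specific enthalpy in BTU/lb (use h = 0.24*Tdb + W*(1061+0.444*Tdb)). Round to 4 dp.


h = 0.24*83.6 + 0.0183*(1061+0.444*83.6) = 40.1596 BTU/lb

40.1596 BTU/lb


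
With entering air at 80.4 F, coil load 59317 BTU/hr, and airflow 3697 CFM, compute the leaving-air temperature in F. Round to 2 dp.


dT = 59317/(1.08*3697) = 14.8561
T_leave = 80.4 - 14.8561 = 65.54 F

65.54 F


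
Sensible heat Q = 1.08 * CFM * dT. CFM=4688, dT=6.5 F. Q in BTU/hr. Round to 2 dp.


Q = 1.08 * 4688 * 6.5 = 32909.76 BTU/hr

32909.76 BTU/hr


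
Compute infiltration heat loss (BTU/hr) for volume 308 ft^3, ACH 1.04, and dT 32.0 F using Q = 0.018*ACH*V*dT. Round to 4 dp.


Q = 0.018 * 1.04 * 308 * 32.0 = 184.5043 BTU/hr

184.5043 BTU/hr


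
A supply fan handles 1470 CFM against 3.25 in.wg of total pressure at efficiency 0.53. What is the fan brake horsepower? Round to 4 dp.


BHP = 1470 * 3.25 / (6356 * 0.53) = 1.4182 hp

1.4182 hp


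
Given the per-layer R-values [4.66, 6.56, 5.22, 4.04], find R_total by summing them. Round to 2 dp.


R_total = 4.66 + 6.56 + 5.22 + 4.04 = 20.48

20.48


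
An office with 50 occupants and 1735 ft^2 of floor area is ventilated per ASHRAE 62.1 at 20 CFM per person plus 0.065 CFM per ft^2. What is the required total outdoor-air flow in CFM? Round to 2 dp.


Total = 50*20 + 1735*0.065 = 1112.78 CFM

1112.78 CFM


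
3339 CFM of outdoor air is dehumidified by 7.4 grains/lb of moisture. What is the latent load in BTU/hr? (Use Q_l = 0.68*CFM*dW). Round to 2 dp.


Q = 0.68 * 3339 * 7.4 = 16801.85 BTU/hr

16801.85 BTU/hr


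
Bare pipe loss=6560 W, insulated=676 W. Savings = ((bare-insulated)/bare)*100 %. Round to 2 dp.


Savings = ((6560-676)/6560)*100 = 89.70 %

89.70 %


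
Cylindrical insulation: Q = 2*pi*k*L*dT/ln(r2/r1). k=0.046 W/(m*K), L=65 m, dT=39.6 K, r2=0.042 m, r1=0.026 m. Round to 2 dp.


Q = 2*pi*0.046*65*39.6/ln(0.042/0.026) = 1551.28 W

1551.28 W


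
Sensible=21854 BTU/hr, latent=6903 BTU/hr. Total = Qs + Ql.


Qt = 21854 + 6903 = 28757 BTU/hr

28757 BTU/hr


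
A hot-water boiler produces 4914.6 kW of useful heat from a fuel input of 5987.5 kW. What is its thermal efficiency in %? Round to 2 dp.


eta = (4914.6/5987.5)*100 = 82.08 %

82.08 %


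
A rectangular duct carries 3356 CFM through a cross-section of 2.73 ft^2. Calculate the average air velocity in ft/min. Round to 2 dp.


V = 3356 / 2.73 = 1229.30 ft/min

1229.30 ft/min


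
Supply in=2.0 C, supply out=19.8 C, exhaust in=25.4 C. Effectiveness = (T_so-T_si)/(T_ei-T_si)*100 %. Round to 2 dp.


eff = (19.8-2.0)/(25.4-2.0)*100 = 76.07 %

76.07 %


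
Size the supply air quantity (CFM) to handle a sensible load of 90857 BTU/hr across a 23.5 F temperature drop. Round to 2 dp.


CFM = 90857 / (1.08 * 23.5) = 3579.87

3579.87 CFM


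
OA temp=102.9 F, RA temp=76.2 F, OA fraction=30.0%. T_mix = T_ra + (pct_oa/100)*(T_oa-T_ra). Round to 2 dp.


T_mix = 76.2 + (30.0/100)*(102.9-76.2) = 84.21 F

84.21 F


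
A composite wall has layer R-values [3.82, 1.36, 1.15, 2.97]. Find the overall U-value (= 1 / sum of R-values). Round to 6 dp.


R_total = 3.82 + 1.36 + 1.15 + 2.97 = 9.30
U = 1/9.30 = 0.107527

0.107527


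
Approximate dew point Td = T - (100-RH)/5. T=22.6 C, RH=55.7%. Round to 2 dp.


Td = 22.6 - (100-55.7)/5 = 13.74 C

13.74 C


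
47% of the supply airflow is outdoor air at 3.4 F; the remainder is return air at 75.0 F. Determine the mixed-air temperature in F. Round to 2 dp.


T_mix = 0.47*3.4 + 0.53*75.0 = 41.35 F

41.35 F


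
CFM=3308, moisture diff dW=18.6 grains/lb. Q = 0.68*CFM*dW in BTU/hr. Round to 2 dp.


Q = 0.68 * 3308 * 18.6 = 41839.58 BTU/hr

41839.58 BTU/hr


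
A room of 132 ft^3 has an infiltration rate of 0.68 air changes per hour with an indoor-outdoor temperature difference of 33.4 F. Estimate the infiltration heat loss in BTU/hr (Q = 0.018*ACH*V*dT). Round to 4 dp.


Q = 0.018 * 0.68 * 132 * 33.4 = 53.9637 BTU/hr

53.9637 BTU/hr


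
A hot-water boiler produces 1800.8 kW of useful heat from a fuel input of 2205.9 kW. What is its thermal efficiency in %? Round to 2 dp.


eta = (1800.8/2205.9)*100 = 81.64 %

81.64 %


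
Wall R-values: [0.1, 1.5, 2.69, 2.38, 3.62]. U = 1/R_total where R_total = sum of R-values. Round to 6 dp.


R_total = 0.1 + 1.5 + 2.69 + 2.38 + 3.62 = 10.29
U = 1/10.29 = 0.097182

0.097182


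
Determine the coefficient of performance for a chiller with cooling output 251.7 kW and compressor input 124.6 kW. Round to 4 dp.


COP = 251.7 / 124.6 = 2.0201

2.0201


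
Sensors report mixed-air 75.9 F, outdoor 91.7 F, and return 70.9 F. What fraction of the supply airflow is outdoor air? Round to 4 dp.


frac = (75.9 - 70.9) / (91.7 - 70.9) = 0.2404

0.2404


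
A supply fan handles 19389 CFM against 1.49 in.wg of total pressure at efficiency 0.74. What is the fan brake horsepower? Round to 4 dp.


BHP = 19389 * 1.49 / (6356 * 0.74) = 6.1422 hp

6.1422 hp


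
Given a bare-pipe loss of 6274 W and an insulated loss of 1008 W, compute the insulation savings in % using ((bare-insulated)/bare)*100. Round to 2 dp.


Savings = ((6274-1008)/6274)*100 = 83.93 %

83.93 %


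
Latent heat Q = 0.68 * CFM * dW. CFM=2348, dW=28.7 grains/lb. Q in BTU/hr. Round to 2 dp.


Q = 0.68 * 2348 * 28.7 = 45823.57 BTU/hr

45823.57 BTU/hr


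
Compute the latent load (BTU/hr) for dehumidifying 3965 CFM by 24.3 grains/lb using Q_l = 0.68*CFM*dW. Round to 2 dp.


Q = 0.68 * 3965 * 24.3 = 65517.66 BTU/hr

65517.66 BTU/hr


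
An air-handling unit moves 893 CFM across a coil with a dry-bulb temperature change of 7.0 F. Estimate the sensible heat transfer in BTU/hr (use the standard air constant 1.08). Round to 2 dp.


Q = 1.08 * 893 * 7.0 = 6751.08 BTU/hr

6751.08 BTU/hr


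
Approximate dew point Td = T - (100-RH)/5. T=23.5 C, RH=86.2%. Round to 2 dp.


Td = 23.5 - (100-86.2)/5 = 20.74 C

20.74 C


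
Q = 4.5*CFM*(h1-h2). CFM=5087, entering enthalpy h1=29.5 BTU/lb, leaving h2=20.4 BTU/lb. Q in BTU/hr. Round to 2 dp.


Q = 4.5 * 5087 * (29.5 - 20.4) = 208312.65 BTU/hr

208312.65 BTU/hr


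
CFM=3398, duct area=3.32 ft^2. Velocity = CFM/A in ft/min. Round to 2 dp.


V = 3398 / 3.32 = 1023.49 ft/min

1023.49 ft/min


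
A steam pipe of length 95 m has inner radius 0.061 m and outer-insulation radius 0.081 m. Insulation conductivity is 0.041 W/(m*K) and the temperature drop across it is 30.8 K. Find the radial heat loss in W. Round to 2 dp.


Q = 2*pi*0.041*95*30.8/ln(0.081/0.061) = 2658.09 W

2658.09 W


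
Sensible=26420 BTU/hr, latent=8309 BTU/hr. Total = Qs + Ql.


Qt = 26420 + 8309 = 34729 BTU/hr

34729 BTU/hr


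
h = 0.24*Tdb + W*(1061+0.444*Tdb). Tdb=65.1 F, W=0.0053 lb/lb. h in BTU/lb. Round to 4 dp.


h = 0.24*65.1 + 0.0053*(1061+0.444*65.1) = 21.4005 BTU/lb

21.4005 BTU/lb


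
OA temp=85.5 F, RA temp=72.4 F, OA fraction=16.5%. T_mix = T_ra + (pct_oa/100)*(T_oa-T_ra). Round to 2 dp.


T_mix = 72.4 + (16.5/100)*(85.5-72.4) = 74.56 F

74.56 F


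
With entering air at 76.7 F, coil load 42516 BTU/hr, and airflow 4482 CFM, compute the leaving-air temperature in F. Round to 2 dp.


dT = 42516/(1.08*4482) = 8.7833
T_leave = 76.7 - 8.7833 = 67.92 F

67.92 F


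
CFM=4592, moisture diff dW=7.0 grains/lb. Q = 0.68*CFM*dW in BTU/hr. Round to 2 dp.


Q = 0.68 * 4592 * 7.0 = 21857.92 BTU/hr

21857.92 BTU/hr


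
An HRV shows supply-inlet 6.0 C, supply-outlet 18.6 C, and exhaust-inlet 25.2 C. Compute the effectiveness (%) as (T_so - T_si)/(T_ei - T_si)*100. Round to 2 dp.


eff = (18.6-6.0)/(25.2-6.0)*100 = 65.63 %

65.63 %


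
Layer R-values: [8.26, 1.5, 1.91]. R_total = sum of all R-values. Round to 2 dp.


R_total = 8.26 + 1.5 + 1.91 = 11.67

11.67


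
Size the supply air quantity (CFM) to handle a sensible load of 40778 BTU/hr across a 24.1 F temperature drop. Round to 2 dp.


CFM = 40778 / (1.08 * 24.1) = 1566.70

1566.70 CFM


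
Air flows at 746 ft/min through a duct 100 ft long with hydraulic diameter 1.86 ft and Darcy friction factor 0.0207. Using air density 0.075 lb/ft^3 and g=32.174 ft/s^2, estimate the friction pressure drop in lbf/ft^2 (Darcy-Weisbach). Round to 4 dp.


v_fps = 746/60 = 12.4333 ft/s
dp = 0.0207*(100/1.86)*0.075*12.4333^2/(2*32.174) = 0.2005 lbf/ft^2

0.2005 lbf/ft^2


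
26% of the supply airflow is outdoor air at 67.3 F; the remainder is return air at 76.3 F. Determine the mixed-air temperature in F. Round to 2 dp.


T_mix = 0.26*67.3 + 0.74*76.3 = 73.96 F

73.96 F


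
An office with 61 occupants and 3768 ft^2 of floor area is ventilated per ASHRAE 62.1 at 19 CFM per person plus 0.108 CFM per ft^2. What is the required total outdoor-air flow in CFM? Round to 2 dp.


Total = 61*19 + 3768*0.108 = 1565.94 CFM

1565.94 CFM


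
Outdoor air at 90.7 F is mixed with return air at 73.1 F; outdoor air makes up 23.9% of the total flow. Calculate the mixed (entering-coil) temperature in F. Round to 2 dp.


T_mix = 73.1 + (23.9/100)*(90.7-73.1) = 77.31 F

77.31 F


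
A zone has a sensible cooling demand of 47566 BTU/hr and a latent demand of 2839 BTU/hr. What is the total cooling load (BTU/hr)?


Qt = 47566 + 2839 = 50405 BTU/hr

50405 BTU/hr


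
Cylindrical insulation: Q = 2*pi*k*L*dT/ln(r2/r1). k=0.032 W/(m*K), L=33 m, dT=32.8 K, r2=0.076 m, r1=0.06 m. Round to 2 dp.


Q = 2*pi*0.032*33*32.8/ln(0.076/0.06) = 920.64 W

920.64 W


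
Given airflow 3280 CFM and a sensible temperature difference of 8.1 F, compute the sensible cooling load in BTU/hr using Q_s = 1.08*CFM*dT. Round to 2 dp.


Q = 1.08 * 3280 * 8.1 = 28693.44 BTU/hr

28693.44 BTU/hr


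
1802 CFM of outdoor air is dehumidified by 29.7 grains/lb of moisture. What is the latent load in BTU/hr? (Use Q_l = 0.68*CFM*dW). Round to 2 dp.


Q = 0.68 * 1802 * 29.7 = 36393.19 BTU/hr

36393.19 BTU/hr


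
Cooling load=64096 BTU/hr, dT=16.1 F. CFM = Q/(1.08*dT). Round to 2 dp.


CFM = 64096 / (1.08 * 16.1) = 3686.22

3686.22 CFM


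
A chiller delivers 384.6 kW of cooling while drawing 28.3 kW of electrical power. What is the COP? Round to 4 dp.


COP = 384.6 / 28.3 = 13.5901

13.5901


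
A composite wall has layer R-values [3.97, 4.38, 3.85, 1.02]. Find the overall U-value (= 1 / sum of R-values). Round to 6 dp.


R_total = 3.97 + 4.38 + 3.85 + 1.02 = 13.22
U = 1/13.22 = 0.075643

0.075643


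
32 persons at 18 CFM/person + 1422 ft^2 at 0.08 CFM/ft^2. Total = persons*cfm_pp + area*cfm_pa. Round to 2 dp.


Total = 32*18 + 1422*0.08 = 689.76 CFM

689.76 CFM


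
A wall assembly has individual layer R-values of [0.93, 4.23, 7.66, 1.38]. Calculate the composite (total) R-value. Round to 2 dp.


R_total = 0.93 + 4.23 + 7.66 + 1.38 = 14.20

14.20


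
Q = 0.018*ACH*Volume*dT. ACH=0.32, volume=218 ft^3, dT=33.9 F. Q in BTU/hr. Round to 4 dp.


Q = 0.018 * 0.32 * 218 * 33.9 = 42.5676 BTU/hr

42.5676 BTU/hr


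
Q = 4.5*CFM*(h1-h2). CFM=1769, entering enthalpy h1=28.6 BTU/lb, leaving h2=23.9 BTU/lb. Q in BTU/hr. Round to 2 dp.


Q = 4.5 * 1769 * (28.6 - 23.9) = 37414.35 BTU/hr

37414.35 BTU/hr


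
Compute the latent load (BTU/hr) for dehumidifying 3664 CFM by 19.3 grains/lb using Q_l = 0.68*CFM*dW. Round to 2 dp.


Q = 0.68 * 3664 * 19.3 = 48086.34 BTU/hr

48086.34 BTU/hr


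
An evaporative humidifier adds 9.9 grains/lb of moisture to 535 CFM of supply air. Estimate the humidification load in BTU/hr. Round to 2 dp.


Q = 0.68 * 535 * 9.9 = 3601.62 BTU/hr

3601.62 BTU/hr


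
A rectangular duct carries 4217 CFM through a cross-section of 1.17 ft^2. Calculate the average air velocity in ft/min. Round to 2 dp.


V = 4217 / 1.17 = 3604.27 ft/min

3604.27 ft/min


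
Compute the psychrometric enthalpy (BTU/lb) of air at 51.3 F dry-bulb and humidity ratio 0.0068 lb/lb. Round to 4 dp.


h = 0.24*51.3 + 0.0068*(1061+0.444*51.3) = 19.6817 BTU/lb

19.6817 BTU/lb


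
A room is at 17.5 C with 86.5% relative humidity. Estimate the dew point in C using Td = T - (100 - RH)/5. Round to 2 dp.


Td = 17.5 - (100-86.5)/5 = 14.80 C

14.80 C


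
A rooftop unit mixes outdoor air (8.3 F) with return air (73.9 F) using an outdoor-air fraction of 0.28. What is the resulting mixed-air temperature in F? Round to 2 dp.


T_mix = 0.28*8.3 + 0.72*73.9 = 55.53 F

55.53 F


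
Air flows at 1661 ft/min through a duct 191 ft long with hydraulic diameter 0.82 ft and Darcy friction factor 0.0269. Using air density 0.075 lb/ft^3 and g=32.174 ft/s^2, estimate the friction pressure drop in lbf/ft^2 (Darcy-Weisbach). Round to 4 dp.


v_fps = 1661/60 = 27.6833 ft/s
dp = 0.0269*(191/0.82)*0.075*27.6833^2/(2*32.174) = 5.5967 lbf/ft^2

5.5967 lbf/ft^2


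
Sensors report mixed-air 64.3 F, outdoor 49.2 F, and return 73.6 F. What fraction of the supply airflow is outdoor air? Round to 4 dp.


frac = (64.3 - 73.6) / (49.2 - 73.6) = 0.3811

0.3811


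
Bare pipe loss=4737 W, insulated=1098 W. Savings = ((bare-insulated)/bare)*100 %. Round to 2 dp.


Savings = ((4737-1098)/4737)*100 = 76.82 %

76.82 %


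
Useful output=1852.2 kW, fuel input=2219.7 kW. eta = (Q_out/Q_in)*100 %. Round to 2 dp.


eta = (1852.2/2219.7)*100 = 83.44 %

83.44 %


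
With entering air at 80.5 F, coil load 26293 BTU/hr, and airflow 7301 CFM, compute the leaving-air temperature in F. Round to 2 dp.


dT = 26293/(1.08*7301) = 3.3345
T_leave = 80.5 - 3.3345 = 77.17 F

77.17 F


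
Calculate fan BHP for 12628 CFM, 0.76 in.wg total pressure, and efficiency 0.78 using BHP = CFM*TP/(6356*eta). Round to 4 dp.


BHP = 12628 * 0.76 / (6356 * 0.78) = 1.9358 hp

1.9358 hp


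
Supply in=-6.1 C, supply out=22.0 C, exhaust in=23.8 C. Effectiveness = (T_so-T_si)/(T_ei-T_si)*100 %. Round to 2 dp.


eff = (22.0-(-6.1))/(23.8-(-6.1))*100 = 93.98 %

93.98 %


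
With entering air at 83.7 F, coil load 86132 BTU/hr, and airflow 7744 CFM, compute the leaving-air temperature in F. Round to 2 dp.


dT = 86132/(1.08*7744) = 10.2985
T_leave = 83.7 - 10.2985 = 73.40 F

73.40 F


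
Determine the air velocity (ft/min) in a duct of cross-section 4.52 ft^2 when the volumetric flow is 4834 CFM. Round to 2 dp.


V = 4834 / 4.52 = 1069.47 ft/min

1069.47 ft/min


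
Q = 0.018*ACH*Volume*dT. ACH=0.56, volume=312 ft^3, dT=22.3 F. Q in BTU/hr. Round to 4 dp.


Q = 0.018 * 0.56 * 312 * 22.3 = 70.1326 BTU/hr

70.1326 BTU/hr


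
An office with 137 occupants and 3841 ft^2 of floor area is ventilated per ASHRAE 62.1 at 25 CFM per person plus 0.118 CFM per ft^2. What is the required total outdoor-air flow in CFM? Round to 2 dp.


Total = 137*25 + 3841*0.118 = 3878.24 CFM

3878.24 CFM


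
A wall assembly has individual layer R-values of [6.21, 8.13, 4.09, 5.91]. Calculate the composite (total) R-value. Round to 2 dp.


R_total = 6.21 + 8.13 + 4.09 + 5.91 = 24.34

24.34


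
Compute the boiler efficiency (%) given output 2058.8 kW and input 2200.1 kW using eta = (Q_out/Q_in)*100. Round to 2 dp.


eta = (2058.8/2200.1)*100 = 93.58 %

93.58 %


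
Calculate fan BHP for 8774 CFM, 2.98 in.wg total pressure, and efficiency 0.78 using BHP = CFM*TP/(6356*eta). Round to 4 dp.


BHP = 8774 * 2.98 / (6356 * 0.78) = 5.2739 hp

5.2739 hp


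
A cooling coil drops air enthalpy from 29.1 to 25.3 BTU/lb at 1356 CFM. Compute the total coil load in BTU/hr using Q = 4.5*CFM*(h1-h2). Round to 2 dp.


Q = 4.5 * 1356 * (29.1 - 25.3) = 23187.60 BTU/hr

23187.60 BTU/hr


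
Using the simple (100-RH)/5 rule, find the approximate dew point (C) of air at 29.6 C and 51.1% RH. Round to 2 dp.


Td = 29.6 - (100-51.1)/5 = 19.82 C

19.82 C


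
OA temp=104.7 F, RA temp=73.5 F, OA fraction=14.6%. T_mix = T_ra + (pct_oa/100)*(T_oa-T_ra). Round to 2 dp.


T_mix = 73.5 + (14.6/100)*(104.7-73.5) = 78.06 F

78.06 F


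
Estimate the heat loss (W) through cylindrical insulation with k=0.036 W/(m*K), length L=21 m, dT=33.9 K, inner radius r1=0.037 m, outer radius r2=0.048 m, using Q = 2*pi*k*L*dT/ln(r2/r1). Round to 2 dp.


Q = 2*pi*0.036*21*33.9/ln(0.048/0.037) = 618.66 W

618.66 W


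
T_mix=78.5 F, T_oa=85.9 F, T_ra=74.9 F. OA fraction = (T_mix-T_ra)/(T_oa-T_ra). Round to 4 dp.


frac = (78.5 - 74.9) / (85.9 - 74.9) = 0.3273

0.3273


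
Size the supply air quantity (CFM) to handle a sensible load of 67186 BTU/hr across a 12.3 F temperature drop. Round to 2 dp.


CFM = 67186 / (1.08 * 12.3) = 5057.66

5057.66 CFM


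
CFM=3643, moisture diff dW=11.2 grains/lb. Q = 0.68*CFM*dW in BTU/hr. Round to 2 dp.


Q = 0.68 * 3643 * 11.2 = 27745.09 BTU/hr

27745.09 BTU/hr


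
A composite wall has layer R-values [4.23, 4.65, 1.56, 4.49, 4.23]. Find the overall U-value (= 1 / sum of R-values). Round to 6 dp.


R_total = 4.23 + 4.65 + 1.56 + 4.49 + 4.23 = 19.16
U = 1/19.16 = 0.052192

0.052192


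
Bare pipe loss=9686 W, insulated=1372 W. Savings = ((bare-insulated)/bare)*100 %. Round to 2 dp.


Savings = ((9686-1372)/9686)*100 = 85.84 %

85.84 %


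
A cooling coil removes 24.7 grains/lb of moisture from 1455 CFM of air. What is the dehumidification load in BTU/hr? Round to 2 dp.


Q = 0.68 * 1455 * 24.7 = 24438.18 BTU/hr

24438.18 BTU/hr


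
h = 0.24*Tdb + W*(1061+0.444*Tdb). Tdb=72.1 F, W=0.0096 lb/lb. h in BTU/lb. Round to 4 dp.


h = 0.24*72.1 + 0.0096*(1061+0.444*72.1) = 27.7969 BTU/lb

27.7969 BTU/lb


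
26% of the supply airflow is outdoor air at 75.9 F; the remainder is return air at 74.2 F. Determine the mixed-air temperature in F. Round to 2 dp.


T_mix = 0.26*75.9 + 0.74*74.2 = 74.64 F

74.64 F


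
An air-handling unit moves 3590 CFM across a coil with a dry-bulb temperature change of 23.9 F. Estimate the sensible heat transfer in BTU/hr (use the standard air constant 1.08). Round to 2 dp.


Q = 1.08 * 3590 * 23.9 = 92665.08 BTU/hr

92665.08 BTU/hr


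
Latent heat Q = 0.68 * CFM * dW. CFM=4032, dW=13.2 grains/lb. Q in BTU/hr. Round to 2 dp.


Q = 0.68 * 4032 * 13.2 = 36191.23 BTU/hr

36191.23 BTU/hr


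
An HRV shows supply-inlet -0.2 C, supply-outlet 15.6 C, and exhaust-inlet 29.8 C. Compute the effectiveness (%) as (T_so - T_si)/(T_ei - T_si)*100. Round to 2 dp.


eff = (15.6-(-0.2))/(29.8-(-0.2))*100 = 52.67 %

52.67 %


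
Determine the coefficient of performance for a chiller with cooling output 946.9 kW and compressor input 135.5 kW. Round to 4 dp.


COP = 946.9 / 135.5 = 6.9882

6.9882


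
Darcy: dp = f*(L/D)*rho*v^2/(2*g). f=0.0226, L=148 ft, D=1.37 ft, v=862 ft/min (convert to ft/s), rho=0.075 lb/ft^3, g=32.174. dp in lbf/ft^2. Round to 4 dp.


v_fps = 862/60 = 14.3667 ft/s
dp = 0.0226*(148/1.37)*0.075*14.3667^2/(2*32.174) = 0.5873 lbf/ft^2

0.5873 lbf/ft^2


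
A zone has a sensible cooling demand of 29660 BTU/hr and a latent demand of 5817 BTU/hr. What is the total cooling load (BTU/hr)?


Qt = 29660 + 5817 = 35477 BTU/hr

35477 BTU/hr


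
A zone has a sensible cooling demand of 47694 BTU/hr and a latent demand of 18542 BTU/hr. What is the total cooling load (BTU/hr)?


Qt = 47694 + 18542 = 66236 BTU/hr

66236 BTU/hr


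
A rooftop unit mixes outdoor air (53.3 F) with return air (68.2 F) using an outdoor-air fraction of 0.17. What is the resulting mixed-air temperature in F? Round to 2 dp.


T_mix = 0.17*53.3 + 0.83*68.2 = 65.67 F

65.67 F


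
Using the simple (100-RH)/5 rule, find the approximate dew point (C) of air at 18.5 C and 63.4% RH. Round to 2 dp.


Td = 18.5 - (100-63.4)/5 = 11.18 C

11.18 C


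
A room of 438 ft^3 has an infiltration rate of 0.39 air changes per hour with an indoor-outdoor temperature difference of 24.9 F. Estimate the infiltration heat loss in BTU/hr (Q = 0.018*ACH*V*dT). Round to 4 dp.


Q = 0.018 * 0.39 * 438 * 24.9 = 76.5615 BTU/hr

76.5615 BTU/hr


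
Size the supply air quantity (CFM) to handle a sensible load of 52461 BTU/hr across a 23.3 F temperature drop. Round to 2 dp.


CFM = 52461 / (1.08 * 23.3) = 2084.76

2084.76 CFM


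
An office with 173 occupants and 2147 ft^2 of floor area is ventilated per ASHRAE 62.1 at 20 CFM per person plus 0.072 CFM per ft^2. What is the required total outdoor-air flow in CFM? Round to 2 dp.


Total = 173*20 + 2147*0.072 = 3614.58 CFM

3614.58 CFM


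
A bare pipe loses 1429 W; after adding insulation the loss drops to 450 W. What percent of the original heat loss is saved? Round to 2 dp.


Savings = ((1429-450)/1429)*100 = 68.51 %

68.51 %


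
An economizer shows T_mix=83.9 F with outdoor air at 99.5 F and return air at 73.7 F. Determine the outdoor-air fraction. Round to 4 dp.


frac = (83.9 - 73.7) / (99.5 - 73.7) = 0.3953

0.3953
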